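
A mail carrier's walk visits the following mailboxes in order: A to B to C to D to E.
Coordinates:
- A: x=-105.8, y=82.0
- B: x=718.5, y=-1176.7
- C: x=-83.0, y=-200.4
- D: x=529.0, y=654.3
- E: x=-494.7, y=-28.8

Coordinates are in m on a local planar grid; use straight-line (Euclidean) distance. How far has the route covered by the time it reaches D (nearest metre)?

Leg distances:
A→B: 1504.6 m  (cumulative 1504.6 m)
B→C: 1263.2 m  (cumulative 2767.7 m)
C→D: 1051.2 m  (cumulative 3819.0 m)
Cumulative distance at D ≈ 3819 m.

3819 m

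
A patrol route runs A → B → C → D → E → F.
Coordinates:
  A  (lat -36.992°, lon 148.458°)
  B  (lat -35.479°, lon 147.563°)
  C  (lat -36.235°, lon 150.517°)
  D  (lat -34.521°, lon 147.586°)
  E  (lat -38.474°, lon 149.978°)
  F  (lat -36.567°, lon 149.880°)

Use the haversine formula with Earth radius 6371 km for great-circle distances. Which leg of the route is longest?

D–E

Leg distances:
A→B: 186.4 km
B→C: 279.2 km
C→D: 327.0 km
D→E: 488.7 km
E→F: 212.2 km
The longest leg is D–E at 488.7 km.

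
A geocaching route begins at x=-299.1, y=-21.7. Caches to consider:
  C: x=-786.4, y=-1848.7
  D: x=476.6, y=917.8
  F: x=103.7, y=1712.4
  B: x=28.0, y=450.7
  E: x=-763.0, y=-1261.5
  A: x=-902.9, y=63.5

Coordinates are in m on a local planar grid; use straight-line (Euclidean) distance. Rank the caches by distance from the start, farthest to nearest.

C, F, E, D, A, B

Computing each straight-line distance from x=-299.1, y=-21.7:
C x=-786.4, y=-1848.7: 1890.9 m
F x=103.7, y=1712.4: 1780.3 m
E x=-763.0, y=-1261.5: 1323.7 m
D x=476.6, y=917.8: 1218.3 m
A x=-902.9, y=63.5: 609.8 m
B x=28.0, y=450.7: 574.6 m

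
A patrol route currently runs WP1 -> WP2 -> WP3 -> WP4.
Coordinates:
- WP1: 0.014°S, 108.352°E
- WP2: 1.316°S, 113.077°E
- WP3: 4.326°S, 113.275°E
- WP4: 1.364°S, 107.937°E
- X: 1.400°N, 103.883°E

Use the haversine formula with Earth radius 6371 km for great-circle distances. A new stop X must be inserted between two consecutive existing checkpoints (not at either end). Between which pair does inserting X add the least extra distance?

Added distance for inserting X between each consecutive pair:
WP1–WP2: 1042.1 km
WP2–WP3: 1953.0 km
WP3–WP4: 1089.9 km
Smallest added distance is 1042.1 km, inserting between WP1 and WP2.

between WP1 and WP2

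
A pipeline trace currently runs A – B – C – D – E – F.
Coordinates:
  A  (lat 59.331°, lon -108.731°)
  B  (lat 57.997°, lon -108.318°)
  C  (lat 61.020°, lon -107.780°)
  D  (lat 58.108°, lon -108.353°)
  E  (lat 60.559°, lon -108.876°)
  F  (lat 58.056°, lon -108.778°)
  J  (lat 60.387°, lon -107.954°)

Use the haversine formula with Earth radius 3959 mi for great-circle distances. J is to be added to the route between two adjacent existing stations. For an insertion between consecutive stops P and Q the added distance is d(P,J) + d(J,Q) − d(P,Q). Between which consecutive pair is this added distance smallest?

Added distance for inserting J between each consecutive pair:
A–B: 150.1 mi
B–C: 0.0 mi
C–D: 0.0 mi
D–E: 21.3 mi
E–F: 24.3 mi
Smallest added distance is 0.0 mi, inserting between C and D.

between C and D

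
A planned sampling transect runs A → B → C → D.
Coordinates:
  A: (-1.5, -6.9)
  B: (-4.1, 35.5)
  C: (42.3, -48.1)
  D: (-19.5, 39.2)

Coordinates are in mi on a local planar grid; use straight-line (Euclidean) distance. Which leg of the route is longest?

Leg distances:
A→B: 42.5 mi
B→C: 95.6 mi
C→D: 107.0 mi
The longest leg is C–D at 107.0 mi.

C–D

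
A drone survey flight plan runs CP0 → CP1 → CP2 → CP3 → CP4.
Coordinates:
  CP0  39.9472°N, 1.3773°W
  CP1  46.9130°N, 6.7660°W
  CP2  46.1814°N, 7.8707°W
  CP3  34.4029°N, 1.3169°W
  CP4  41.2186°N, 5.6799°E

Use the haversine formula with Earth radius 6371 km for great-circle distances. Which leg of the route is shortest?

CP1–CP2

Leg distances:
CP0→CP1: 887.9 km
CP1→CP2: 117.3 km
CP2→CP3: 1421.5 km
CP3→CP4: 975.1 km
The shortest leg is CP1–CP2 at 117.3 km.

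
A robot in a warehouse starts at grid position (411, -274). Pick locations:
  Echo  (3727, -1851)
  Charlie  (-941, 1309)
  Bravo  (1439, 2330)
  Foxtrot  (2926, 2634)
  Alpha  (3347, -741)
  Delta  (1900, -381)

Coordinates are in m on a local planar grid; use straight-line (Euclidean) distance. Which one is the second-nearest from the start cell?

Distances from the start cell ((411, -274)):
Delta: 1492.8 m
Charlie: 2081.8 m
Bravo: 2799.6 m
Alpha: 2972.9 m
Echo: 3671.9 m
Foxtrot: 3844.7 m
The second-nearest is Charlie at 2081.8 m.

Charlie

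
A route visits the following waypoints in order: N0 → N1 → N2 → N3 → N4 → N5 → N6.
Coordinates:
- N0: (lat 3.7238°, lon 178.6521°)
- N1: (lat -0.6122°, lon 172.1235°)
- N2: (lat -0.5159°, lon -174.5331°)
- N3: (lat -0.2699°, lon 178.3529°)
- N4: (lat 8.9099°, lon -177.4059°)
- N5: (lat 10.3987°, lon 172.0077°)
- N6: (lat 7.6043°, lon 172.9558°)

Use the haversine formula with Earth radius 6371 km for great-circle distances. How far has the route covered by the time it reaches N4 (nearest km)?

4270 km

Leg distances:
N0→N1: 871.1 km  (cumulative 871.1 km)
N1→N2: 1483.7 km  (cumulative 2354.8 km)
N2→N3: 791.5 km  (cumulative 3146.3 km)
N3→N4: 1123.6 km  (cumulative 4269.9 km)
Cumulative distance at N4 ≈ 4270 km.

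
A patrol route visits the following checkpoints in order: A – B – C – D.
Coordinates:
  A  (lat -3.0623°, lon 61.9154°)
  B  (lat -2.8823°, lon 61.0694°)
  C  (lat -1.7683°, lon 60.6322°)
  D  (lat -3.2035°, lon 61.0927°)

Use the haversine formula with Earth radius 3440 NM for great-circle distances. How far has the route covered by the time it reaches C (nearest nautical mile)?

Leg distances:
A→B: 51.9 NM  (cumulative 51.9 NM)
B→C: 71.8 NM  (cumulative 123.7 NM)
Cumulative distance at C ≈ 124 NM.

124 NM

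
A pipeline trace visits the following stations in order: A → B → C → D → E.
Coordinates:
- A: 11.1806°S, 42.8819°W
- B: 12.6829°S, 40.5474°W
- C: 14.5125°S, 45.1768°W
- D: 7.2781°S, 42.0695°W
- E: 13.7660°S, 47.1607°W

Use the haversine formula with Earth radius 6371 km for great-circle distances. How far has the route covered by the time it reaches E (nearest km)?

2628 km

Leg distances:
A→B: 304.0 km  (cumulative 304.0 km)
B→C: 540.1 km  (cumulative 844.1 km)
C→D: 873.0 km  (cumulative 1717.0 km)
D→E: 911.0 km  (cumulative 2628.0 km)
Cumulative distance at E ≈ 2628 km.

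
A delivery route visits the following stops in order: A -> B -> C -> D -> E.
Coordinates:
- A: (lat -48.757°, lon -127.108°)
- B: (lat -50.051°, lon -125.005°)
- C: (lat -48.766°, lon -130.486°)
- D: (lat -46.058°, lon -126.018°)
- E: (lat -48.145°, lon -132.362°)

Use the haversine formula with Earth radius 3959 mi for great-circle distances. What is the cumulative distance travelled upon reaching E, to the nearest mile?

Leg distances:
A→B: 130.1 mi  (cumulative 130.1 mi)
B→C: 261.9 mi  (cumulative 392.0 mi)
C→D: 280.4 mi  (cumulative 672.4 mi)
D→E: 331.3 mi  (cumulative 1003.6 mi)
Cumulative distance at E ≈ 1004 mi.

1004 mi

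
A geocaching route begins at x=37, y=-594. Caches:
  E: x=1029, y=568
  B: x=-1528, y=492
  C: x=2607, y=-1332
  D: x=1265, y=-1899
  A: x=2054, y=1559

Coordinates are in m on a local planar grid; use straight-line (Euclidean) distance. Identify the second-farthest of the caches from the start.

C

Distances from the start (x=37, y=-594):
A: 2950.2 m
C: 2673.9 m
B: 1904.9 m
D: 1791.9 m
E: 1527.8 m
The second-farthest is C at 2673.9 m.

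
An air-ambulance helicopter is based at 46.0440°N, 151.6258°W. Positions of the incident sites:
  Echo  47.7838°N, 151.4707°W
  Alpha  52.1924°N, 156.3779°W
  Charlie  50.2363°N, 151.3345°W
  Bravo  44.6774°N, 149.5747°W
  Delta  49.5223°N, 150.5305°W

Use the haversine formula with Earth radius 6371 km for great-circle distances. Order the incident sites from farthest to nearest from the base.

Computing each great-circle distance from 46.0440°N, 151.6258°W:
Alpha 52.1924°N, 156.3779°W: 765.8 km
Charlie 50.2363°N, 151.3345°W: 466.7 km
Delta 49.5223°N, 150.5305°W: 395.3 km
Bravo 44.6774°N, 149.5747°W: 220.8 km
Echo 47.7838°N, 151.4707°W: 193.8 km

Alpha, Charlie, Delta, Bravo, Echo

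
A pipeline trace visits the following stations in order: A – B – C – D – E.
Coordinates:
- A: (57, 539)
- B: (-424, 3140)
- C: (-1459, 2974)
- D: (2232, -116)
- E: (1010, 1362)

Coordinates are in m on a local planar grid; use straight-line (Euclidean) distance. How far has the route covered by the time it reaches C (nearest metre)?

Leg distances:
A→B: 2645.1 m  (cumulative 2645.1 m)
B→C: 1048.2 m  (cumulative 3693.3 m)
Cumulative distance at C ≈ 3693 m.

3693 m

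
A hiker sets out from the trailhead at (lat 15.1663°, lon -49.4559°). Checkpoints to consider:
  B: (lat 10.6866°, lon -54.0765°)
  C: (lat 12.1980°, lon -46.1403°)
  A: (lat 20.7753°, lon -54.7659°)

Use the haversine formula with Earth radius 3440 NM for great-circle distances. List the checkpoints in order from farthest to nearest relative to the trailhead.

A, B, C

Computing each great-circle distance from (lat 15.1663°, lon -49.4559°):
A (lat 20.7753°, lon -54.7659°): 453.1 NM
B (lat 10.6866°, lon -54.0765°): 381.3 NM
C (lat 12.1980°, lon -46.1403°): 263.0 NM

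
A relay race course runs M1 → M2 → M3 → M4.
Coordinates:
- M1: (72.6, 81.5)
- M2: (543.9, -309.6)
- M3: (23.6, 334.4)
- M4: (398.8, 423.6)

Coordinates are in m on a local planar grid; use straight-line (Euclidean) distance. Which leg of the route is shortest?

Leg distances:
M1→M2: 612.4 m
M2→M3: 827.9 m
M3→M4: 385.7 m
The shortest leg is M3–M4 at 385.7 m.

M3–M4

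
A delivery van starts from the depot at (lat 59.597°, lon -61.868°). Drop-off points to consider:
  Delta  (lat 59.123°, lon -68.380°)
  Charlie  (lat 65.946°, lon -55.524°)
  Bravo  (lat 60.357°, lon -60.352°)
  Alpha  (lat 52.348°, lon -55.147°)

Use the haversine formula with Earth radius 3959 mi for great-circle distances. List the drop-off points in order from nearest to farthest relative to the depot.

Computing each great-circle distance from (lat 59.597°, lon -61.868°):
Bravo (lat 60.357°, lon -60.352°): 74.2 mi
Delta (lat 59.123°, lon -68.380°): 231.6 mi
Charlie (lat 65.946°, lon -55.524°): 481.8 mi
Alpha (lat 52.348°, lon -55.147°): 563.6 mi

Bravo, Delta, Charlie, Alpha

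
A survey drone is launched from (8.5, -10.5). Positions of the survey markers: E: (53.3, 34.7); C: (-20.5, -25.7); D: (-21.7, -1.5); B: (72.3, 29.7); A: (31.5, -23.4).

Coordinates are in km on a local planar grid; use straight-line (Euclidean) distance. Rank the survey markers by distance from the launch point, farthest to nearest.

Computing each straight-line distance from (8.5, -10.5):
B (72.3, 29.7): 75.4 km
E (53.3, 34.7): 63.6 km
C (-20.5, -25.7): 32.7 km
D (-21.7, -1.5): 31.5 km
A (31.5, -23.4): 26.4 km

B, E, C, D, A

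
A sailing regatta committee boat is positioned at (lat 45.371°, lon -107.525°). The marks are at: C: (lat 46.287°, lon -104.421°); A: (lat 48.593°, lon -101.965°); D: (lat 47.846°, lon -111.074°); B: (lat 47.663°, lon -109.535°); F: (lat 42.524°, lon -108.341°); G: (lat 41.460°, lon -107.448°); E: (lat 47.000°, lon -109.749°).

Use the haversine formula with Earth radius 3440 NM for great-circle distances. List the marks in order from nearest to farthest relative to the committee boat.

E, C, B, F, D, G, A

Computing each great-circle distance from (lat 45.371°, lon -107.525°):
E (lat 47.000°, lon -109.749°): 134.6 NM
C (lat 46.287°, lon -104.421°): 141.0 NM
B (lat 47.663°, lon -109.535°): 160.7 NM
F (lat 42.524°, lon -108.341°): 174.5 NM
D (lat 47.846°, lon -111.074°): 208.5 NM
G (lat 41.460°, lon -107.448°): 234.8 NM
A (lat 48.593°, lon -101.965°): 298.7 NM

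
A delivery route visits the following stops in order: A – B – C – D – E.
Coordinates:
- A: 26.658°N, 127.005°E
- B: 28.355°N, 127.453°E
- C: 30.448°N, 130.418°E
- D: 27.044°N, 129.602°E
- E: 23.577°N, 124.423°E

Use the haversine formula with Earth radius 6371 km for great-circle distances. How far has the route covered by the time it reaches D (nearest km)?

Leg distances:
A→B: 193.8 km  (cumulative 193.8 km)
B→C: 369.7 km  (cumulative 563.5 km)
C→D: 386.8 km  (cumulative 950.2 km)
Cumulative distance at D ≈ 950 km.

950 km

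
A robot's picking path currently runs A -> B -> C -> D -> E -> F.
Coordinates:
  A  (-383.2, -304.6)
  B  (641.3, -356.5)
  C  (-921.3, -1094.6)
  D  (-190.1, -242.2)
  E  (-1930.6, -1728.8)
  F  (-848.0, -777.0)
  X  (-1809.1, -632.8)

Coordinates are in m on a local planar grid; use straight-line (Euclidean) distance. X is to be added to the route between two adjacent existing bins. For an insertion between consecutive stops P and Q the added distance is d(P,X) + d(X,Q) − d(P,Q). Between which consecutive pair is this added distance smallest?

Added distance for inserting X between each consecutive pair:
A–B: 2903.3 m
B–C: 1738.5 m
C–D: 1543.1 m
D–E: 479.2 m
E–F: 633.1 m
Smallest added distance is 479.2 m, inserting between D and E.

between D and E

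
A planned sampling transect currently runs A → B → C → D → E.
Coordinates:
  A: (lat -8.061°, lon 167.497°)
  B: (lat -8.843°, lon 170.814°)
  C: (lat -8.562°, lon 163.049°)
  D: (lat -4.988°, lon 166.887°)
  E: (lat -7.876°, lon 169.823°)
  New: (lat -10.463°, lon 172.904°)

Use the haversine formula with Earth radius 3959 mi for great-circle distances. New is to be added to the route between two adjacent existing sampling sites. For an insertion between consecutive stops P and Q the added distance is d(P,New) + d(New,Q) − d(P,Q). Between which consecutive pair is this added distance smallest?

Added distance for inserting New between each consecutive pair:
A–B: 352.4 mi
B–C: 334.7 mi
C–D: 882.5 mi
D–E: 551.5 mi
Smallest added distance is 334.7 mi, inserting between B and C.

between B and C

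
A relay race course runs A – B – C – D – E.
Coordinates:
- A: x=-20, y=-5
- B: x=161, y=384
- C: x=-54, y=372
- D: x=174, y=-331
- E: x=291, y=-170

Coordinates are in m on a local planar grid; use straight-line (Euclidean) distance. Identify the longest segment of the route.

Leg distances:
A→B: 429.0 m
B→C: 215.3 m
C→D: 739.0 m
D→E: 199.0 m
The longest leg is C–D at 739.0 m.

C–D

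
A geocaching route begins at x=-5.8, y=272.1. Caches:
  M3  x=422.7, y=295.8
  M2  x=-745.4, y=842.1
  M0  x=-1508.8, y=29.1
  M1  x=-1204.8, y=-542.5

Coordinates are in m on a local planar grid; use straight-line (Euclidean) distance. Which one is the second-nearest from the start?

Distances from the start (x=-5.8, y=272.1):
M3: 429.2 m
M2: 933.8 m
M1: 1449.5 m
M0: 1522.5 m
The second-nearest is M2 at 933.8 m.

M2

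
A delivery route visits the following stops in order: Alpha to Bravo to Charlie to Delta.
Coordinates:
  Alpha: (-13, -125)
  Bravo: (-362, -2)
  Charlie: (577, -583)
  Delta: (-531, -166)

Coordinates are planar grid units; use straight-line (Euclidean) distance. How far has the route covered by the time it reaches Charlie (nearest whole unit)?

1474

Leg distances:
Alpha→Bravo: 370.0  (cumulative 370.0)
Bravo→Charlie: 1104.2  (cumulative 1474.3)
Cumulative distance at Charlie ≈ 1474.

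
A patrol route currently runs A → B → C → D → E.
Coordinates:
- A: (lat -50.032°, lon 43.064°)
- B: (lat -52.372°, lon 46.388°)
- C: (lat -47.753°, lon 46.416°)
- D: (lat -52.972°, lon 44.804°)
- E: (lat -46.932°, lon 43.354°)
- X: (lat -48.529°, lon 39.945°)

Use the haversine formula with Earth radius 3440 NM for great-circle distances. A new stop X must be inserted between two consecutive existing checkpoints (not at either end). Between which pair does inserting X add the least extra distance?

between D and E

Added distance for inserting X between each consecutive pair:
A–B: 301.1 NM
B–C: 323.3 NM
C–D: 268.2 NM
D–E: 125.0 NM
Smallest added distance is 125.0 NM, inserting between D and E.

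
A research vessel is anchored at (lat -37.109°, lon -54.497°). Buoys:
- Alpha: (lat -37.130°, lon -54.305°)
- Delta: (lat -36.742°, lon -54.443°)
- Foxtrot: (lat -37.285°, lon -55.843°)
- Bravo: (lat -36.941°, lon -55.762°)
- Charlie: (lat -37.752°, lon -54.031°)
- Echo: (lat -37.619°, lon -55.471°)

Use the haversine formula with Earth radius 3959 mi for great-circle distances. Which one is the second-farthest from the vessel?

Distances from the vessel ((lat -37.109°, lon -54.497°)):
Foxtrot: 75.1 mi
Bravo: 70.7 mi
Echo: 64.1 mi
Charlie: 51.3 mi
Delta: 25.5 mi
Alpha: 10.7 mi
The second-farthest is Bravo at 70.7 mi.

Bravo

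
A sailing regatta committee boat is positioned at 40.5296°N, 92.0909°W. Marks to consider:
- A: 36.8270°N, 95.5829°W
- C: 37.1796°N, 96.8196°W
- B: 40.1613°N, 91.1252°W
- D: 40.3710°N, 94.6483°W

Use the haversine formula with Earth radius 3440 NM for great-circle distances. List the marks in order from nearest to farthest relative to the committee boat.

Distances from the committee boat:
B 40.1613°N, 91.1252°W: 49.4 NM
D 40.3710°N, 94.6483°W: 117.2 NM
A 36.8270°N, 95.5829°W: 276.0 NM
C 37.1796°N, 96.8196°W: 298.8 NM

B, D, A, C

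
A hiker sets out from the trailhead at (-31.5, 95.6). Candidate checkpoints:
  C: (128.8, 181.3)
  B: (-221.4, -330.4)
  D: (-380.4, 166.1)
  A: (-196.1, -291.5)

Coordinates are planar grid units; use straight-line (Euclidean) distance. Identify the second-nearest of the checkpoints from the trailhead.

Distances from the trailhead ((-31.5, 95.6)):
C: 181.8
D: 356.0
A: 420.6
B: 466.4
The second-nearest is D at 356.0.

D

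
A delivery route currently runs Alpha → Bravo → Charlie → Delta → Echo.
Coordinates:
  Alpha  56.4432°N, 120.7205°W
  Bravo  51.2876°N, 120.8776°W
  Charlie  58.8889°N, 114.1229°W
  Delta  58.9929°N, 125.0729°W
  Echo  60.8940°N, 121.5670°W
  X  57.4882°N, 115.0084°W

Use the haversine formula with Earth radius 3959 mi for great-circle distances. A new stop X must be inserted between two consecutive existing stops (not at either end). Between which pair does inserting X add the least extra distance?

Added distance for inserting X between each consecutive pair:
Alpha–Bravo: 359.4 mi
Bravo–Charlie: 2.2 mi
Charlie–Delta: 92.1 mi
Delta–Echo: 531.6 mi
Smallest added distance is 2.2 mi, inserting between Bravo and Charlie.

between Bravo and Charlie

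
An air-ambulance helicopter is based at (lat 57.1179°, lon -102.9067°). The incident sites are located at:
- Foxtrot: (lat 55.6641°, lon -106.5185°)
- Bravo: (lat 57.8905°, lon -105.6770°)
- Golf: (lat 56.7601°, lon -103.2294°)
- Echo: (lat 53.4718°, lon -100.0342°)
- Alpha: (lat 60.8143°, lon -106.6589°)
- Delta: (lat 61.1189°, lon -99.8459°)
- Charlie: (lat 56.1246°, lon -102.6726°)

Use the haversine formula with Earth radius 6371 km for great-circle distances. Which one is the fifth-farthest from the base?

Distance to each, sorted:
Delta: 477.8 km
Alpha: 463.7 km
Echo: 444.2 km
Foxtrot: 274.8 km
Bravo: 186.4 km
Charlie: 111.4 km
Golf: 44.3 km
The fifth-farthest is Bravo at 186.4 km.

Bravo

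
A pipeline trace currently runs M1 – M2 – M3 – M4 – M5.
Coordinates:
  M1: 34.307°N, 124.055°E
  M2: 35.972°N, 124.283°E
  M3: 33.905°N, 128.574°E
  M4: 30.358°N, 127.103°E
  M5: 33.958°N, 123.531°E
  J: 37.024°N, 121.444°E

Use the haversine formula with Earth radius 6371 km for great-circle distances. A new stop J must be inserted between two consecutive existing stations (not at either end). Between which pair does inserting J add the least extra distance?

Added distance for inserting J between each consecutive pair:
M1–M2: 476.4 km
M2–M3: 558.5 km
M3–M4: 1221.7 km
M4–M5: 774.1 km
Smallest added distance is 476.4 km, inserting between M1 and M2.

between M1 and M2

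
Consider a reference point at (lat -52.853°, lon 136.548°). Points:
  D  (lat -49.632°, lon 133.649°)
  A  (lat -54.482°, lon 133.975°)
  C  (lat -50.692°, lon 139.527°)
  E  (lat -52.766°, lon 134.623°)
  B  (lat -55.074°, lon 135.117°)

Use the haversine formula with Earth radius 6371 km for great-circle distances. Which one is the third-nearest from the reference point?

Distances from the reference point ((lat -52.853°, lon 136.548°)):
E: 129.7 km
A: 248.0 km
B: 264.1 km
C: 315.8 km
D: 411.0 km
The third-nearest is B at 264.1 km.

B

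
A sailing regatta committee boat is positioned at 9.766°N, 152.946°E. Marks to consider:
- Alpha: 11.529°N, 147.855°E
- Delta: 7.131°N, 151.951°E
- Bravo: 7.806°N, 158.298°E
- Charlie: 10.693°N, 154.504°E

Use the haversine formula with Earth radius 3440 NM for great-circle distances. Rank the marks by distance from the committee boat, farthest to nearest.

Bravo, Alpha, Delta, Charlie

Distances from the committee boat:
Bravo 7.806°N, 158.298°E: 338.6 NM
Alpha 11.529°N, 147.855°E: 318.5 NM
Delta 7.131°N, 151.951°E: 168.9 NM
Charlie 10.693°N, 154.504°E: 107.6 NM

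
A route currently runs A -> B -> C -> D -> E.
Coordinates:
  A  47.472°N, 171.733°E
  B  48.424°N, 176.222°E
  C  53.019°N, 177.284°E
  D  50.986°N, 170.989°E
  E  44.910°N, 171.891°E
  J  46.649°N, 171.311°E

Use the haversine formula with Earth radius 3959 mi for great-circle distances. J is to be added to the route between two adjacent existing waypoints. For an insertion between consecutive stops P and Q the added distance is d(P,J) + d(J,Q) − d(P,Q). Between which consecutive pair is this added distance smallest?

Added distance for inserting J between each consecutive pair:
A–B: 102.1 mi
B–C: 452.9 mi
C–D: 511.8 mi
D–E: 1.5 mi
Smallest added distance is 1.5 mi, inserting between D and E.

between D and E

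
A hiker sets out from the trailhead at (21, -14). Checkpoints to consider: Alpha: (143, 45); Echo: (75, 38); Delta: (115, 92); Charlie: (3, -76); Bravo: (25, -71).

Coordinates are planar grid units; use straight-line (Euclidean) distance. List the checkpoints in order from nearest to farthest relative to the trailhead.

Computing each straight-line distance from (21, -14):
Bravo (25, -71): 57.1
Charlie (3, -76): 64.6
Echo (75, 38): 75.0
Alpha (143, 45): 135.5
Delta (115, 92): 141.7

Bravo, Charlie, Echo, Alpha, Delta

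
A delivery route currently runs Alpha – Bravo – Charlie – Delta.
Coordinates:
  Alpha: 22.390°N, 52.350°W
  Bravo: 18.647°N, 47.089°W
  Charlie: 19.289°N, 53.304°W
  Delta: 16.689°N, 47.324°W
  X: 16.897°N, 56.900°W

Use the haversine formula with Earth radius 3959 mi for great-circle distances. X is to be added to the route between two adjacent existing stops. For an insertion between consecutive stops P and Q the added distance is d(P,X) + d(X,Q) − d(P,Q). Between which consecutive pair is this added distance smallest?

Added distance for inserting X between each consecutive pair:
Alpha–Bravo: 710.5 mi
Bravo–Charlie: 536.4 mi
Charlie–Delta: 489.8 mi
Smallest added distance is 489.8 mi, inserting between Charlie and Delta.

between Charlie and Delta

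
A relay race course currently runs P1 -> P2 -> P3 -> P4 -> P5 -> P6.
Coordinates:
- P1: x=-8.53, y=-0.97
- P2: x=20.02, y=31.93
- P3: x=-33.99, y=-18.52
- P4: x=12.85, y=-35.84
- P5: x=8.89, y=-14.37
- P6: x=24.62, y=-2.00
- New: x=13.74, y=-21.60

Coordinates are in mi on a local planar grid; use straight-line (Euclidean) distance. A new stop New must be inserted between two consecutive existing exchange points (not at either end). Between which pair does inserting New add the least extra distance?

between P4 and P5

Added distance for inserting New between each consecutive pair:
P1–P2: 40.7 mi
P2–P3: 27.8 mi
P3–P4: 12.2 mi
P4–P5: 1.1 mi
P5–P6: 11.1 mi
Smallest added distance is 1.1 mi, inserting between P4 and P5.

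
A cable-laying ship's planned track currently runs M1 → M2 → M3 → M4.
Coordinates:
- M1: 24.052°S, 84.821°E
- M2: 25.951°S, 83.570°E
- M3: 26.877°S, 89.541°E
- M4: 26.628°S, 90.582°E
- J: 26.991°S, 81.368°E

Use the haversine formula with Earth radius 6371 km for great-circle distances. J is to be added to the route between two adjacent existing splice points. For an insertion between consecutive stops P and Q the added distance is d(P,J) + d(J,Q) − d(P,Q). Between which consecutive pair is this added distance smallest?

Added distance for inserting J between each consecutive pair:
M1–M2: 478.1 km
M2–M3: 454.6 km
M3–M4: 1618.3 km
Smallest added distance is 454.6 km, inserting between M2 and M3.

between M2 and M3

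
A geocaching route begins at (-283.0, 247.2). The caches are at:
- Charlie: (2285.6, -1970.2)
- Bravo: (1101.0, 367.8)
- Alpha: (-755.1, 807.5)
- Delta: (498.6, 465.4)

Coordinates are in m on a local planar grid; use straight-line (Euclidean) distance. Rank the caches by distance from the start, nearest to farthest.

Distances from the start:
Alpha (-755.1, 807.5): 732.7 m
Delta (498.6, 465.4): 811.5 m
Bravo (1101.0, 367.8): 1389.2 m
Charlie (2285.6, -1970.2): 3393.3 m

Alpha, Delta, Bravo, Charlie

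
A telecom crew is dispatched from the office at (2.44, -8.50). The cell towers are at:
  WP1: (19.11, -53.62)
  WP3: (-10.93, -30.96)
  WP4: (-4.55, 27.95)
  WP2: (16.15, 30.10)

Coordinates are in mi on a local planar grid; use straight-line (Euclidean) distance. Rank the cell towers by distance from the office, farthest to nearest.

WP1, WP2, WP4, WP3

Distance from the office at (2.44, -8.50) to each:
WP1 (19.11, -53.62): 48.1 mi
WP2 (16.15, 30.10): 41.0 mi
WP4 (-4.55, 27.95): 37.1 mi
WP3 (-10.93, -30.96): 26.1 mi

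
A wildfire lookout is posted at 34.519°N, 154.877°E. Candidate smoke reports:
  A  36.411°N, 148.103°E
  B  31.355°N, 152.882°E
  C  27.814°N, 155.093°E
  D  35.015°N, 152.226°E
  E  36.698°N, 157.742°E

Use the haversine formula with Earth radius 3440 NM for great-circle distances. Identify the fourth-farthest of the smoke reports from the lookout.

E

Distances from the lookout (34.519°N, 154.877°E):
C: 402.7 NM
A: 350.1 NM
B: 214.9 NM
E: 191.5 NM
D: 134.1 NM
The fourth-farthest is E at 191.5 NM.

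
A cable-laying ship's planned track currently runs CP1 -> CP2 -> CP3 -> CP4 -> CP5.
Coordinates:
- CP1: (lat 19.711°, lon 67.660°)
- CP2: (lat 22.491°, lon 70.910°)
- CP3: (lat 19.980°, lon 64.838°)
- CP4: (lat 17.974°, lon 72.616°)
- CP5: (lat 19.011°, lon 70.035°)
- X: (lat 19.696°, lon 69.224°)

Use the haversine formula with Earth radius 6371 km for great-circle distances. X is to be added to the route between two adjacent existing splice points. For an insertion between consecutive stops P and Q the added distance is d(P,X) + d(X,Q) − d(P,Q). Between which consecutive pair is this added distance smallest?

between CP3 and CP4

Added distance for inserting X between each consecutive pair:
CP1–CP2: 63.0 km
CP2–CP3: 128.1 km
CP3–CP4: 17.3 km
CP4–CP5: 223.7 km
Smallest added distance is 17.3 km, inserting between CP3 and CP4.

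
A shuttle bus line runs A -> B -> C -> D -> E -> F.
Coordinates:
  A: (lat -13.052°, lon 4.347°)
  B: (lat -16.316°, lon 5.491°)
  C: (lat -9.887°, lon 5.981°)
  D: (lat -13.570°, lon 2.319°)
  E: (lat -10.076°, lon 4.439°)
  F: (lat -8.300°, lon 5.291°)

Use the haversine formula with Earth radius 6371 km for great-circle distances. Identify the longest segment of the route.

B–C

Leg distances:
A→B: 383.2 km
B→C: 716.8 km
C→D: 571.5 km
D→E: 451.8 km
E→F: 218.5 km
The longest leg is B–C at 716.8 km.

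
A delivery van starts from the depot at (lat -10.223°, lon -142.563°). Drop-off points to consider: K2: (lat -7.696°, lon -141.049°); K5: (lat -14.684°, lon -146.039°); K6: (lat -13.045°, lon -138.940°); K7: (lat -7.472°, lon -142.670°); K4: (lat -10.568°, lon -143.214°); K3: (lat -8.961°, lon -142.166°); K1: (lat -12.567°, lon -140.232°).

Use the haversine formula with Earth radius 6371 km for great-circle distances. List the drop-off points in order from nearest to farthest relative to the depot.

K4, K3, K7, K2, K1, K6, K5

Distance from the depot at (lat -10.223°, lon -142.563°) to each:
K4 (lat -10.568°, lon -143.214°): 80.9 km
K3 (lat -8.961°, lon -142.166°): 146.9 km
K7 (lat -7.472°, lon -142.670°): 306.1 km
K2 (lat -7.696°, lon -141.049°): 326.5 km
K1 (lat -12.567°, lon -140.232°): 364.0 km
K6 (lat -13.045°, lon -138.940°): 504.1 km
K5 (lat -14.684°, lon -146.039°): 623.2 km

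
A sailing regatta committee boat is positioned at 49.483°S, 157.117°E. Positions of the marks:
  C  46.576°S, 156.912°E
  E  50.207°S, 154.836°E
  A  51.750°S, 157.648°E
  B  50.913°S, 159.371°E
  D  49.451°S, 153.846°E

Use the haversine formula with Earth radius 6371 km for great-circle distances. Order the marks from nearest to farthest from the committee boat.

E, B, D, A, C

Computing each great-circle distance from 49.483°S, 157.117°E:
E 50.207°S, 154.836°E: 182.3 km
B 50.913°S, 159.371°E: 225.9 km
D 49.451°S, 153.846°E: 236.4 km
A 51.750°S, 157.648°E: 254.8 km
C 46.576°S, 156.912°E: 323.6 km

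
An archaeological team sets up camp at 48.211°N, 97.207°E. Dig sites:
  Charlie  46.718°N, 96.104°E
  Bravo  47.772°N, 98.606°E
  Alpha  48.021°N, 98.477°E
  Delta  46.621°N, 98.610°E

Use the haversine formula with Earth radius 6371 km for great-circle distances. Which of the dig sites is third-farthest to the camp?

Distances from the camp (48.211°N, 97.207°E):
Delta: 205.9 km
Charlie: 185.6 km
Bravo: 115.0 km
Alpha: 96.6 km
The third-farthest is Bravo at 115.0 km.

Bravo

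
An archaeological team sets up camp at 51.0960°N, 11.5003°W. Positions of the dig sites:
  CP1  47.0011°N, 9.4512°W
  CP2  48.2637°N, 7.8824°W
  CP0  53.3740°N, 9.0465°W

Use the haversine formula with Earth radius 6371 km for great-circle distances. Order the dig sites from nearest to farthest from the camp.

CP0, CP2, CP1

Computing each great-circle distance from 51.0960°N, 11.5003°W:
CP0 53.3740°N, 9.0465°W: 303.4 km
CP2 48.2637°N, 7.8824°W: 408.5 km
CP1 47.0011°N, 9.4512°W: 479.1 km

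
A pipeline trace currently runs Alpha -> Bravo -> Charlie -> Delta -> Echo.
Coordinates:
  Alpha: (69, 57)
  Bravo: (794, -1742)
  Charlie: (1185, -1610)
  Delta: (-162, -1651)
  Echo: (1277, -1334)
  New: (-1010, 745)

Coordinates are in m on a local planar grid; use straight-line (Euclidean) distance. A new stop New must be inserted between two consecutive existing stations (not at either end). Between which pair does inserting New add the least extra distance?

Added distance for inserting New between each consecutive pair:
Alpha–Bravo: 2412.5 m
Bravo–Charlie: 5879.0 m
Charlie–Delta: 4413.3 m
Delta–Echo: 4158.9 m
Smallest added distance is 2412.5 m, inserting between Alpha and Bravo.

between Alpha and Bravo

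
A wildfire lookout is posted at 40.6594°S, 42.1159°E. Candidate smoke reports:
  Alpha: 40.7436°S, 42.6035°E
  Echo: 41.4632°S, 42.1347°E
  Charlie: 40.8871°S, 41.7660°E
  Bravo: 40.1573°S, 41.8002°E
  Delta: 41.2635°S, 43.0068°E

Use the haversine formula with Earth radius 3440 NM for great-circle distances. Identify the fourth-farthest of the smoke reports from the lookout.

Alpha

Distance to each, sorted:
Delta: 54.3 NM
Echo: 48.3 NM
Bravo: 33.4 NM
Alpha: 22.8 NM
Charlie: 21.0 NM
The fourth-farthest is Alpha at 22.8 NM.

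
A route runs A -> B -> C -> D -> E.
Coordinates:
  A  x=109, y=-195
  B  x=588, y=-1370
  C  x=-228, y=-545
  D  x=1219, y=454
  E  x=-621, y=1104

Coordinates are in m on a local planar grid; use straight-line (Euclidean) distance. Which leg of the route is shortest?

Leg distances:
A→B: 1268.9 m
B→C: 1160.4 m
C→D: 1758.4 m
D→E: 1951.4 m
The shortest leg is B–C at 1160.4 m.

B–C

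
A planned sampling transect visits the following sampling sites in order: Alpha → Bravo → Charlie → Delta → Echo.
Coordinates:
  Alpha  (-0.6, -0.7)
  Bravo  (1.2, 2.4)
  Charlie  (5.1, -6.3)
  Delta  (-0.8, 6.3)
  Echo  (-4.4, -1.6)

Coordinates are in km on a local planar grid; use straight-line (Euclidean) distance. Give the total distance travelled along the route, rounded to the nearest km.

36 km

Leg distances:
Alpha→Bravo: 3.6 km  (cumulative 3.6 km)
Bravo→Charlie: 9.5 km  (cumulative 13.1 km)
Charlie→Delta: 13.9 km  (cumulative 27.0 km)
Delta→Echo: 8.7 km  (cumulative 35.7 km)
Total route length ≈ 36 km.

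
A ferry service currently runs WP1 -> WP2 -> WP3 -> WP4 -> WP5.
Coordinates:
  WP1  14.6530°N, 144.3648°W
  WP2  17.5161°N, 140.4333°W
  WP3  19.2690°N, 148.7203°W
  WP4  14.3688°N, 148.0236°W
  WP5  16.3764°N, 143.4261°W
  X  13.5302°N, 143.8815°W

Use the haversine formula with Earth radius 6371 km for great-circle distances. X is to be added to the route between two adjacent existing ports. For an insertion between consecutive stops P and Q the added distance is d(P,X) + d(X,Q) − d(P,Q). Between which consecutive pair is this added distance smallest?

between WP1 and WP2

Added distance for inserting X between each consecutive pair:
WP1–WP2: 185.2 km
WP2–WP3: 501.8 km
WP3–WP4: 727.3 km
WP4–WP5: 235.8 km
Smallest added distance is 185.2 km, inserting between WP1 and WP2.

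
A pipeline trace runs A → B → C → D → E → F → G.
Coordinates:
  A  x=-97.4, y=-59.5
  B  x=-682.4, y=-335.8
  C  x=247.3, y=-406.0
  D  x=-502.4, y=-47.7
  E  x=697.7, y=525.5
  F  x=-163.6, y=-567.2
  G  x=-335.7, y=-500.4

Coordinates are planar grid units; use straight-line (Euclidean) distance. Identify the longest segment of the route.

E–F

Leg distances:
A→B: 647.0
B→C: 932.3
C→D: 830.9
D→E: 1330.0
E→F: 1391.3
F→G: 184.6
The longest leg is E–F at 1391.3.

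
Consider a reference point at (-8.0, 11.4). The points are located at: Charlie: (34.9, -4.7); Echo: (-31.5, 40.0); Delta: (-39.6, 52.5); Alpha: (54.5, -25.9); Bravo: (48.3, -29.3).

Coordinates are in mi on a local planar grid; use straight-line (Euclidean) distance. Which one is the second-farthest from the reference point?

Bravo

Distances from the reference point ((-8.0, 11.4)):
Alpha: 72.8 mi
Bravo: 69.5 mi
Delta: 51.8 mi
Charlie: 45.8 mi
Echo: 37.0 mi
The second-farthest is Bravo at 69.5 mi.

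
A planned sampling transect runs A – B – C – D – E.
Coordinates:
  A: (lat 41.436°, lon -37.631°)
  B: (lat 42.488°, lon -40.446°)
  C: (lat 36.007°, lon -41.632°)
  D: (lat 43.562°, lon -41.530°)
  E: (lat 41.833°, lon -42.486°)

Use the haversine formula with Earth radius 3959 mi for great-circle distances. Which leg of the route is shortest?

Leg distances:
A→B: 161.9 mi
B→C: 452.3 mi
C→D: 522.1 mi
D→E: 129.0 mi
The shortest leg is D–E at 129.0 mi.

D–E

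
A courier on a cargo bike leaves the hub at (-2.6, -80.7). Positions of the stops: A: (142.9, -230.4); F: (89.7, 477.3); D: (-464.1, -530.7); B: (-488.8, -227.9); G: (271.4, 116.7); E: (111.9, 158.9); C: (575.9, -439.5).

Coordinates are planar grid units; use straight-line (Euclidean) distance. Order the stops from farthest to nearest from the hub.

C, D, F, B, G, E, A

Computing each straight-line distance from (-2.6, -80.7):
C (575.9, -439.5): 680.7
D (-464.1, -530.7): 644.6
F (89.7, 477.3): 565.6
B (-488.8, -227.9): 508.0
G (271.4, 116.7): 337.7
E (111.9, 158.9): 265.6
A (142.9, -230.4): 208.8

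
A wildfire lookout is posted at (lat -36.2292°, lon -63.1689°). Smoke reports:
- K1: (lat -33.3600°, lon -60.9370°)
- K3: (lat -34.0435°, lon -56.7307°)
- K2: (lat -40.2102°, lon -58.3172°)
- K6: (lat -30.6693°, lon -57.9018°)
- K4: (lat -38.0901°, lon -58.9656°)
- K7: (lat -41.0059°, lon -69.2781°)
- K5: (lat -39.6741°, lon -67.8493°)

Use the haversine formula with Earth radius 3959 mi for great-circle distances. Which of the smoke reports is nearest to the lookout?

K1

Distance to each, sorted:
K1: 235.2 mi
K4: 264.7 mi
K5: 348.7 mi
K2: 380.7 mi
K3: 393.8 mi
K7: 466.4 mi
K6: 489.5 mi
The nearest is K1 at 235.2 mi.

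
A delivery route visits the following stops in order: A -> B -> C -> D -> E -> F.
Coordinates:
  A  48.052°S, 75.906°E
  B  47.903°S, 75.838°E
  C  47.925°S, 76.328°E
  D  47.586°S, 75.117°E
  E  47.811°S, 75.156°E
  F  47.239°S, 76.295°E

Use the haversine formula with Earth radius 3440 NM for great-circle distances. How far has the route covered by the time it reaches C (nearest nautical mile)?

29 NM

Leg distances:
A→B: 9.4 NM  (cumulative 9.4 NM)
B→C: 19.8 NM  (cumulative 29.1 NM)
Cumulative distance at C ≈ 29 NM.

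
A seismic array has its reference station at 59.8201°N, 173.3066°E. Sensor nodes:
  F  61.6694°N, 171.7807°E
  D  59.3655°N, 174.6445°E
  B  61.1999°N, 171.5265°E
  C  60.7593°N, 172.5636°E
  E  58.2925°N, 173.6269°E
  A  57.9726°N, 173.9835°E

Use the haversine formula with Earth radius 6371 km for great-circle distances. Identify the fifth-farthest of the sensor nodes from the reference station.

Distance to each, sorted:
F: 221.7 km
A: 209.1 km
B: 181.7 km
E: 170.8 km
C: 112.2 km
D: 90.7 km
The fifth-farthest is C at 112.2 km.

C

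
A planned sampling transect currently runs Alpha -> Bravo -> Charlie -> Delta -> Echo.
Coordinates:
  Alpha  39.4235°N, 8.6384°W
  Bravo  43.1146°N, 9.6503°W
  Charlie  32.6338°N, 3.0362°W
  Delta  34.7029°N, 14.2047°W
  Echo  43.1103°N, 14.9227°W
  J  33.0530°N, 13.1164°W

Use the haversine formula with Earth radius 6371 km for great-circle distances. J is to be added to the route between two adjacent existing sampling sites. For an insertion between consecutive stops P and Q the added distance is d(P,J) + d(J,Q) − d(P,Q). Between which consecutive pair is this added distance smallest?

between Charlie and Delta

Added distance for inserting J between each consecutive pair:
Alpha–Bravo: 1553.9 km
Bravo–Charlie: 800.5 km
Charlie–Delta: 93.4 km
Delta–Echo: 401.6 km
Smallest added distance is 93.4 km, inserting between Charlie and Delta.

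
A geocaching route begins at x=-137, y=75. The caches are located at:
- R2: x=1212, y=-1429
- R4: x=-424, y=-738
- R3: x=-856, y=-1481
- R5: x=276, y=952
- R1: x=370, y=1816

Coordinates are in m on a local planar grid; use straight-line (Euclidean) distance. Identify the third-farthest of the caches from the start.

R3

Distance to each, sorted:
R2: 2020.4 m
R1: 1813.3 m
R3: 1714.1 m
R5: 969.4 m
R4: 862.2 m
The third-farthest is R3 at 1714.1 m.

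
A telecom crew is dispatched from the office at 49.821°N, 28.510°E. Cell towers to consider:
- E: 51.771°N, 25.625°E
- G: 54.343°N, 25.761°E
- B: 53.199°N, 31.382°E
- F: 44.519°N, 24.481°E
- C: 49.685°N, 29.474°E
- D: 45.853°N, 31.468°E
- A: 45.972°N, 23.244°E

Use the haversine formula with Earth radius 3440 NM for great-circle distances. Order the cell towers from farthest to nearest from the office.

Computing each great-circle distance from 49.821°N, 28.510°E:
F 44.519°N, 24.481°E: 358.2 NM
A 45.972°N, 23.244°E: 313.4 NM
G 54.343°N, 25.761°E: 289.8 NM
D 45.853°N, 31.468°E: 266.3 NM
B 53.199°N, 31.382°E: 229.4 NM
E 51.771°N, 25.625°E: 160.3 NM
C 49.685°N, 29.474°E: 38.3 NM

F, A, G, D, B, E, C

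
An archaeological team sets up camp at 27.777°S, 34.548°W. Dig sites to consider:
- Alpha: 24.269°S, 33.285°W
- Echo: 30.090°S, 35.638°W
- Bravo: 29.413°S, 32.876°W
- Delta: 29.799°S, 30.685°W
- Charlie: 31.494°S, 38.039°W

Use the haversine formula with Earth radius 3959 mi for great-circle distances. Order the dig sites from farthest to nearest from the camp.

Charlie, Delta, Alpha, Echo, Bravo

Distance from the camp at 27.777°S, 34.548°W to each:
Charlie 31.494°S, 38.039°W: 331.5 mi
Delta 29.799°S, 30.685°W: 272.5 mi
Alpha 24.269°S, 33.285°W: 254.8 mi
Echo 30.090°S, 35.638°W: 172.9 mi
Bravo 29.413°S, 32.876°W: 151.9 mi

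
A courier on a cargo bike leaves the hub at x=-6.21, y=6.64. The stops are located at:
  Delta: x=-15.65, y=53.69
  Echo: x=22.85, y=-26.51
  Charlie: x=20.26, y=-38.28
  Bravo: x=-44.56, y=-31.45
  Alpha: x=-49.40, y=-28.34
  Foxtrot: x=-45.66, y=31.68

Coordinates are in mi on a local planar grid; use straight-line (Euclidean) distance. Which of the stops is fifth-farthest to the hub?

Distances from the hub (x=-6.21, y=6.64):
Alpha: 55.6 mi
Bravo: 54.1 mi
Charlie: 52.1 mi
Delta: 48.0 mi
Foxtrot: 46.7 mi
Echo: 44.1 mi
The fifth-farthest is Foxtrot at 46.7 mi.

Foxtrot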